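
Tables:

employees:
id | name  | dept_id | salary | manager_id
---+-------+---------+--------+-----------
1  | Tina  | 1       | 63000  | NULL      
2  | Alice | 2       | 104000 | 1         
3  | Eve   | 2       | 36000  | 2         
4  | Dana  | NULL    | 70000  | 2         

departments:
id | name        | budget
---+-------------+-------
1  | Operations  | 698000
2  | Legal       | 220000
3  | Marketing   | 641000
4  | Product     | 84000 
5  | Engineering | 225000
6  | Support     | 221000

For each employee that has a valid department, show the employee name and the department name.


INNER JOIN keeps only employees rows whose dept_id matches an id in departments. Walk through each employee:
  - employee 1 (Tina): dept_id=1 -> matches Operations
  - employee 2 (Alice): dept_id=2 -> matches Legal
  - employee 3 (Eve): dept_id=2 -> matches Legal
  - employee 4 (Dana): dept_id=NULL, no match -> dropped
So 1 of 4 rows is dropped.

SQL:
SELECT a.name, b.name AS department
FROM employees a
INNER JOIN departments b ON a.dept_id = b.id

Result:
name  | department
------+-----------
Tina  | Operations
Alice | Legal     
Eve   | Legal     


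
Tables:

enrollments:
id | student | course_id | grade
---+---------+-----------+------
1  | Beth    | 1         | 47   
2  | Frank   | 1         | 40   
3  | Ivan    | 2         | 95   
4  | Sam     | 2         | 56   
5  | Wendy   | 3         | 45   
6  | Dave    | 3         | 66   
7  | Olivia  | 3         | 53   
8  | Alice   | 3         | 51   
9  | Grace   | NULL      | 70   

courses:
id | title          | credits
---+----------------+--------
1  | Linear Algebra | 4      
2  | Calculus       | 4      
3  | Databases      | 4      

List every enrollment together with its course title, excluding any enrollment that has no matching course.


INNER JOIN keeps only enrollments rows whose course_id matches an id in courses. Walk through each enrollment:
  - enrollment 1 (Beth): course_id=1 -> matches Linear Algebra
  - enrollment 2 (Frank): course_id=1 -> matches Linear Algebra
  - enrollment 3 (Ivan): course_id=2 -> matches Calculus
  - enrollment 4 (Sam): course_id=2 -> matches Calculus
  - enrollment 5 (Wendy): course_id=3 -> matches Databases
  - enrollment 6 (Dave): course_id=3 -> matches Databases
  - enrollment 7 (Olivia): course_id=3 -> matches Databases
  - enrollment 8 (Alice): course_id=3 -> matches Databases
  - enrollment 9 (Grace): course_id=NULL, no match -> dropped
So 1 of 9 rows is dropped.

SQL:
SELECT a.student, b.title AS course
FROM enrollments a
INNER JOIN courses b ON a.course_id = b.id

Result:
student | course        
--------+---------------
Beth    | Linear Algebra
Frank   | Linear Algebra
Ivan    | Calculus      
Sam     | Calculus      
Wendy   | Databases     
Dave    | Databases     
Olivia  | Databases     
Alice   | Databases     


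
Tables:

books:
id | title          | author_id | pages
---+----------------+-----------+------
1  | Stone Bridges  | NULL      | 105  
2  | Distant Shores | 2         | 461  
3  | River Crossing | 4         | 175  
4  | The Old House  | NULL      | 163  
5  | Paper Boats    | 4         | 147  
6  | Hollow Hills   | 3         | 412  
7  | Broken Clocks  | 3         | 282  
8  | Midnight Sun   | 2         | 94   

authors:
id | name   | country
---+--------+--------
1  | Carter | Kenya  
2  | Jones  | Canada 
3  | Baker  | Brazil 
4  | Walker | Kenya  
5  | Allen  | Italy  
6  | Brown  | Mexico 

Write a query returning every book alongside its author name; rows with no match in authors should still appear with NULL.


LEFT JOIN keeps every row from books (the left table); where author_id has no match in authors, the author columns become NULL. Walk through each book:
  - book 1 (Stone Bridges): author_id=NULL, no match -> kept with NULL
  - book 2 (Distant Shores): author_id=2 -> matches Jones
  - book 3 (River Crossing): author_id=4 -> matches Walker
  - book 4 (The Old House): author_id=NULL, no match -> kept with NULL
  - book 5 (Paper Boats): author_id=4 -> matches Walker
  - book 6 (Hollow Hills): author_id=3 -> matches Baker
  - book 7 (Broken Clocks): author_id=3 -> matches Baker
  - book 8 (Midnight Sun): author_id=2 -> matches Jones
All 8 rows appear; 2 have NULL author.

SQL:
SELECT a.title, b.name AS author
FROM books a
LEFT JOIN authors b ON a.author_id = b.id

Result:
title          | author
---------------+-------
Stone Bridges  | NULL  
Distant Shores | Jones 
River Crossing | Walker
The Old House  | NULL  
Paper Boats    | Walker
Hollow Hills   | Baker 
Broken Clocks  | Baker 
Midnight Sun   | Jones 


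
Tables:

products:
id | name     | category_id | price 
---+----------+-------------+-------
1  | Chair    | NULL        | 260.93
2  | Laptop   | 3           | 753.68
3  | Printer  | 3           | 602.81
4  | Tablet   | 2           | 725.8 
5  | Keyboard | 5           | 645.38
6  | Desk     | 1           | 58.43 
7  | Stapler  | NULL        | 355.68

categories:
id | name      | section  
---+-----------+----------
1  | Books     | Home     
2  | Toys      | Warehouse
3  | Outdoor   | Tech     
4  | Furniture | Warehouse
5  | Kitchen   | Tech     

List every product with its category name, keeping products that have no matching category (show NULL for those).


LEFT JOIN keeps every row from products (the left table); where category_id has no match in categories, the category columns become NULL. Walk through each product:
  - product 1 (Chair): category_id=NULL, no match -> kept with NULL
  - product 2 (Laptop): category_id=3 -> matches Outdoor
  - product 3 (Printer): category_id=3 -> matches Outdoor
  - product 4 (Tablet): category_id=2 -> matches Toys
  - product 5 (Keyboard): category_id=5 -> matches Kitchen
  - product 6 (Desk): category_id=1 -> matches Books
  - product 7 (Stapler): category_id=NULL, no match -> kept with NULL
All 7 rows appear; 2 have NULL category.

SQL:
SELECT a.name, b.name AS category
FROM products a
LEFT JOIN categories b ON a.category_id = b.id

Result:
name     | category
---------+---------
Chair    | NULL    
Laptop   | Outdoor 
Printer  | Outdoor 
Tablet   | Toys    
Keyboard | Kitchen 
Desk     | Books   
Stapler  | NULL    


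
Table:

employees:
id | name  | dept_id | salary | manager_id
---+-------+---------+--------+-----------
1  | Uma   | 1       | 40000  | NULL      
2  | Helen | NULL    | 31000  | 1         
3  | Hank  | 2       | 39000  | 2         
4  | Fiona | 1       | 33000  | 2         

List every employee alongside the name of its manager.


This is a self-join: employees is joined to a second copy of itself, matching each row's manager_id to another row's id. Use LEFT JOIN so rows with manager_id=NULL are kept.
  - employee 1 (Uma): manager_id=NULL -> NULL
  - employee 2 (Helen): manager_id=1 -> Uma
  - employee 3 (Hank): manager_id=2 -> Helen
  - employee 4 (Fiona): manager_id=2 -> Helen

SQL:
SELECT a.name AS item, b.name AS manager
FROM employees a
LEFT JOIN employees b ON a.manager_id = b.id

Result:
item  | manager
------+--------
Uma   | NULL   
Helen | Uma    
Hank  | Helen  
Fiona | Helen  


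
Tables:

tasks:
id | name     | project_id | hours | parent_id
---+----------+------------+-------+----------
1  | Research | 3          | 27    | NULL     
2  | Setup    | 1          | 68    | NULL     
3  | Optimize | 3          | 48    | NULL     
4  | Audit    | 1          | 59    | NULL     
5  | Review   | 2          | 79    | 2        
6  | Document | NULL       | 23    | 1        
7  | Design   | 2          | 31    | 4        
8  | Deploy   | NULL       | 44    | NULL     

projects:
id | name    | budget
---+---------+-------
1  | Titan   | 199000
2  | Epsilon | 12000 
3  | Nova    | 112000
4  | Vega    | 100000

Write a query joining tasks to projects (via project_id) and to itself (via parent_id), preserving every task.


Two LEFT JOINs from the same base table tasks: one to projects via project_id, one to tasks itself via parent_id. Both are LEFT so every task is preserved.
Match against projects:
  - task 1 (Research): project_id=3 -> matches Nova
  - task 2 (Setup): project_id=1 -> matches Titan
  - task 3 (Optimize): project_id=3 -> matches Nova
  - task 4 (Audit): project_id=1 -> matches Titan
  - task 5 (Review): project_id=2 -> matches Epsilon
  - task 6 (Document): project_id=NULL, no match -> kept with NULL
  - task 7 (Design): project_id=2 -> matches Epsilon
  - task 8 (Deploy): project_id=NULL, no match -> kept with NULL
Match against tasks (self):
  - task 1 (Research): parent_id=NULL -> NULL
  - task 2 (Setup): parent_id=NULL -> NULL
  - task 3 (Optimize): parent_id=NULL -> NULL
  - task 4 (Audit): parent_id=NULL -> NULL
  - task 5 (Review): parent_id=2 -> Setup
  - task 6 (Document): parent_id=1 -> Research
  - task 7 (Design): parent_id=4 -> Audit
  - task 8 (Deploy): parent_id=NULL -> NULL

SQL:
SELECT a.name, b.name AS project, c.name AS parent
FROM tasks a
LEFT JOIN projects b ON a.project_id = b.id
LEFT JOIN tasks c ON a.parent_id = c.id

Result:
name     | project | parent  
---------+---------+---------
Research | Nova    | NULL    
Setup    | Titan   | NULL    
Optimize | Nova    | NULL    
Audit    | Titan   | NULL    
Review   | Epsilon | Setup   
Document | NULL    | Research
Design   | Epsilon | Audit   
Deploy   | NULL    | NULL    


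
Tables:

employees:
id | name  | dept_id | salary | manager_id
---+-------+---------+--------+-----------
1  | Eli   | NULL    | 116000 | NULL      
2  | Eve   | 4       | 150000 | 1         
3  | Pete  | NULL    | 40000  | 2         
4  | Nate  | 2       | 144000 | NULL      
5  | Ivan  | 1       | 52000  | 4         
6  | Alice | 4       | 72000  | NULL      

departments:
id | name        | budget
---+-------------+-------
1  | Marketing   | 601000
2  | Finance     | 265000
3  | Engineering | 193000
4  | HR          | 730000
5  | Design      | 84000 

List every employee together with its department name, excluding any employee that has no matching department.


INNER JOIN keeps only employees rows whose dept_id matches an id in departments. Walk through each employee:
  - employee 1 (Eli): dept_id=NULL, no match -> dropped
  - employee 2 (Eve): dept_id=4 -> matches HR
  - employee 3 (Pete): dept_id=NULL, no match -> dropped
  - employee 4 (Nate): dept_id=2 -> matches Finance
  - employee 5 (Ivan): dept_id=1 -> matches Marketing
  - employee 6 (Alice): dept_id=4 -> matches HR
So 2 of 6 rows are dropped.

SQL:
SELECT a.name, b.name AS department
FROM employees a
INNER JOIN departments b ON a.dept_id = b.id

Result:
name  | department
------+-----------
Eve   | HR        
Nate  | Finance   
Ivan  | Marketing 
Alice | HR        


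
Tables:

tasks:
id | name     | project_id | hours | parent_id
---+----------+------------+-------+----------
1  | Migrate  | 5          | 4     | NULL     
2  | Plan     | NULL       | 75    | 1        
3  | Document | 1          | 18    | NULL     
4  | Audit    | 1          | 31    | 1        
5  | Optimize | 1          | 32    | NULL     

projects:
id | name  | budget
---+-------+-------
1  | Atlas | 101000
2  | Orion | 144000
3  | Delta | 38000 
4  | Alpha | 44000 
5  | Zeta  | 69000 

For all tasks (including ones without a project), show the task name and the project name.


LEFT JOIN keeps every row from tasks (the left table); where project_id has no match in projects, the project columns become NULL. Walk through each task:
  - task 1 (Migrate): project_id=5 -> matches Zeta
  - task 2 (Plan): project_id=NULL, no match -> kept with NULL
  - task 3 (Document): project_id=1 -> matches Atlas
  - task 4 (Audit): project_id=1 -> matches Atlas
  - task 5 (Optimize): project_id=1 -> matches Atlas
All 5 rows appear; 1 has NULL project.

SQL:
SELECT a.name, b.name AS project
FROM tasks a
LEFT JOIN projects b ON a.project_id = b.id

Result:
name     | project
---------+--------
Migrate  | Zeta   
Plan     | NULL   
Document | Atlas  
Audit    | Atlas  
Optimize | Atlas  


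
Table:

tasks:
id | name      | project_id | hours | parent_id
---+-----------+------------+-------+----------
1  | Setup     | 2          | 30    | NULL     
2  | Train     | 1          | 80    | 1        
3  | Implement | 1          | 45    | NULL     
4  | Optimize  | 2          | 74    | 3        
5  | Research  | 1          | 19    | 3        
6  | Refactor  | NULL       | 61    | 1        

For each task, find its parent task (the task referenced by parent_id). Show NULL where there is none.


This is a self-join: tasks is joined to a second copy of itself, matching each row's parent_id to another row's id. Use LEFT JOIN so rows with parent_id=NULL are kept.
  - task 1 (Setup): parent_id=NULL -> NULL
  - task 2 (Train): parent_id=1 -> Setup
  - task 3 (Implement): parent_id=NULL -> NULL
  - task 4 (Optimize): parent_id=3 -> Implement
  - task 5 (Research): parent_id=3 -> Implement
  - task 6 (Refactor): parent_id=1 -> Setup

SQL:
SELECT a.name AS item, b.name AS parent
FROM tasks a
LEFT JOIN tasks b ON a.parent_id = b.id

Result:
item      | parent   
----------+----------
Setup     | NULL     
Train     | Setup    
Implement | NULL     
Optimize  | Implement
Research  | Implement
Refactor  | Setup    


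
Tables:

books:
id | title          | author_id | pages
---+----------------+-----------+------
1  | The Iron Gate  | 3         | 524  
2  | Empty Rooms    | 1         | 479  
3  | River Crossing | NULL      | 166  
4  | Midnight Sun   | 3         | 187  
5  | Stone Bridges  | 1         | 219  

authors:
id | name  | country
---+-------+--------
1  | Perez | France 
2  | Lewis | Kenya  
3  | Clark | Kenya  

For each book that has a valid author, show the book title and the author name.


INNER JOIN keeps only books rows whose author_id matches an id in authors. Walk through each book:
  - book 1 (The Iron Gate): author_id=3 -> matches Clark
  - book 2 (Empty Rooms): author_id=1 -> matches Perez
  - book 3 (River Crossing): author_id=NULL, no match -> dropped
  - book 4 (Midnight Sun): author_id=3 -> matches Clark
  - book 5 (Stone Bridges): author_id=1 -> matches Perez
So 1 of 5 rows is dropped.

SQL:
SELECT a.title, b.name AS author
FROM books a
INNER JOIN authors b ON a.author_id = b.id

Result:
title         | author
--------------+-------
The Iron Gate | Clark 
Empty Rooms   | Perez 
Midnight Sun  | Clark 
Stone Bridges | Perez 


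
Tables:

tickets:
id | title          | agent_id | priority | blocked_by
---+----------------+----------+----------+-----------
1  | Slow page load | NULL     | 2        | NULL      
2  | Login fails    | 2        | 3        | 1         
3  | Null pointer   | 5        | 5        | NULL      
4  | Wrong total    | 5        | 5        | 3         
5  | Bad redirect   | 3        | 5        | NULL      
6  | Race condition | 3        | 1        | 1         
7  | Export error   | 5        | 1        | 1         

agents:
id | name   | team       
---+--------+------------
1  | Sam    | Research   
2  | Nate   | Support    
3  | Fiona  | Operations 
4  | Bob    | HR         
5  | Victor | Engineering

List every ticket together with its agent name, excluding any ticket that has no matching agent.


INNER JOIN keeps only tickets rows whose agent_id matches an id in agents. Walk through each ticket:
  - ticket 1 (Slow page load): agent_id=NULL, no match -> dropped
  - ticket 2 (Login fails): agent_id=2 -> matches Nate
  - ticket 3 (Null pointer): agent_id=5 -> matches Victor
  - ticket 4 (Wrong total): agent_id=5 -> matches Victor
  - ticket 5 (Bad redirect): agent_id=3 -> matches Fiona
  - ticket 6 (Race condition): agent_id=3 -> matches Fiona
  - ticket 7 (Export error): agent_id=5 -> matches Victor
So 1 of 7 rows is dropped.

SQL:
SELECT a.title, b.name AS agent
FROM tickets a
INNER JOIN agents b ON a.agent_id = b.id

Result:
title          | agent 
---------------+-------
Login fails    | Nate  
Null pointer   | Victor
Wrong total    | Victor
Bad redirect   | Fiona 
Race condition | Fiona 
Export error   | Victor


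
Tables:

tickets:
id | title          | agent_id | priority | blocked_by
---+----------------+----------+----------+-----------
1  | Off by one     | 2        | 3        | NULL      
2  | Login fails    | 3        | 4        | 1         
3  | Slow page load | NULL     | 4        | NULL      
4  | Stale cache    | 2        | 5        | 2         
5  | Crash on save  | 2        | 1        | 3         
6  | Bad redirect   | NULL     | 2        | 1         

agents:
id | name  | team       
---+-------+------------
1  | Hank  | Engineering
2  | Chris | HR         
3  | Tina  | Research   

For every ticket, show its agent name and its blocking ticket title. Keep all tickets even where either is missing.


Two LEFT JOINs from the same base table tickets: one to agents via agent_id, one to tickets itself via blocked_by. Both are LEFT so every ticket is preserved.
Match against agents:
  - ticket 1 (Off by one): agent_id=2 -> matches Chris
  - ticket 2 (Login fails): agent_id=3 -> matches Tina
  - ticket 3 (Slow page load): agent_id=NULL, no match -> kept with NULL
  - ticket 4 (Stale cache): agent_id=2 -> matches Chris
  - ticket 5 (Crash on save): agent_id=2 -> matches Chris
  - ticket 6 (Bad redirect): agent_id=NULL, no match -> kept with NULL
Match against tickets (self):
  - ticket 1 (Off by one): blocked_by=NULL -> NULL
  - ticket 2 (Login fails): blocked_by=1 -> Off by one
  - ticket 3 (Slow page load): blocked_by=NULL -> NULL
  - ticket 4 (Stale cache): blocked_by=2 -> Login fails
  - ticket 5 (Crash on save): blocked_by=3 -> Slow page load
  - ticket 6 (Bad redirect): blocked_by=1 -> Off by one

SQL:
SELECT a.title, b.name AS agent, c.title AS blocked_by
FROM tickets a
LEFT JOIN agents b ON a.agent_id = b.id
LEFT JOIN tickets c ON a.blocked_by = c.id

Result:
title          | agent | blocked_by    
---------------+-------+---------------
Off by one     | Chris | NULL          
Login fails    | Tina  | Off by one    
Slow page load | NULL  | NULL          
Stale cache    | Chris | Login fails   
Crash on save  | Chris | Slow page load
Bad redirect   | NULL  | Off by one    


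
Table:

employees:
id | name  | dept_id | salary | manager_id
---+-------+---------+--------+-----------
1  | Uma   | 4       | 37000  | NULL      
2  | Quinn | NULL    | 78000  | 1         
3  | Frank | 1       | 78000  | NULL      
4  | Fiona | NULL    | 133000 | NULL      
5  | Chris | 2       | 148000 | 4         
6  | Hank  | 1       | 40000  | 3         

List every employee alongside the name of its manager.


This is a self-join: employees is joined to a second copy of itself, matching each row's manager_id to another row's id. Use LEFT JOIN so rows with manager_id=NULL are kept.
  - employee 1 (Uma): manager_id=NULL -> NULL
  - employee 2 (Quinn): manager_id=1 -> Uma
  - employee 3 (Frank): manager_id=NULL -> NULL
  - employee 4 (Fiona): manager_id=NULL -> NULL
  - employee 5 (Chris): manager_id=4 -> Fiona
  - employee 6 (Hank): manager_id=3 -> Frank

SQL:
SELECT a.name AS item, b.name AS manager
FROM employees a
LEFT JOIN employees b ON a.manager_id = b.id

Result:
item  | manager
------+--------
Uma   | NULL   
Quinn | Uma    
Frank | NULL   
Fiona | NULL   
Chris | Fiona  
Hank  | Frank  


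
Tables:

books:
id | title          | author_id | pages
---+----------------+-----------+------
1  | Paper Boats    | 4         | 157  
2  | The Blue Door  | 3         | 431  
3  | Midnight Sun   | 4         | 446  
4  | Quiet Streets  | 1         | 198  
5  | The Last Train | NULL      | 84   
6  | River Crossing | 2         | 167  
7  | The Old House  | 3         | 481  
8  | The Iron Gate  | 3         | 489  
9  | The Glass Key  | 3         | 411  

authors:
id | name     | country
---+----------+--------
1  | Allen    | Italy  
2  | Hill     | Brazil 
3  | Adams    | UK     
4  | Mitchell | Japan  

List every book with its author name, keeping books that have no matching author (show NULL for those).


LEFT JOIN keeps every row from books (the left table); where author_id has no match in authors, the author columns become NULL. Walk through each book:
  - book 1 (Paper Boats): author_id=4 -> matches Mitchell
  - book 2 (The Blue Door): author_id=3 -> matches Adams
  - book 3 (Midnight Sun): author_id=4 -> matches Mitchell
  - book 4 (Quiet Streets): author_id=1 -> matches Allen
  - book 5 (The Last Train): author_id=NULL, no match -> kept with NULL
  - book 6 (River Crossing): author_id=2 -> matches Hill
  - book 7 (The Old House): author_id=3 -> matches Adams
  - book 8 (The Iron Gate): author_id=3 -> matches Adams
  - book 9 (The Glass Key): author_id=3 -> matches Adams
All 9 rows appear; 1 has NULL author.

SQL:
SELECT a.title, b.name AS author
FROM books a
LEFT JOIN authors b ON a.author_id = b.id

Result:
title          | author  
---------------+---------
Paper Boats    | Mitchell
The Blue Door  | Adams   
Midnight Sun   | Mitchell
Quiet Streets  | Allen   
The Last Train | NULL    
River Crossing | Hill    
The Old House  | Adams   
The Iron Gate  | Adams   
The Glass Key  | Adams   


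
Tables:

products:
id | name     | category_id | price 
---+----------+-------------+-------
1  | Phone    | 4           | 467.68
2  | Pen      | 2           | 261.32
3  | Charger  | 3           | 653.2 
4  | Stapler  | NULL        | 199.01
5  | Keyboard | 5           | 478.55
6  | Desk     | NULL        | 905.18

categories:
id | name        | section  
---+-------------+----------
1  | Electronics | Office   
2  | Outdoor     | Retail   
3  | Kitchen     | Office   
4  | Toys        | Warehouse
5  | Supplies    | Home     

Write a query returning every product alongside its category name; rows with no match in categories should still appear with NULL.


LEFT JOIN keeps every row from products (the left table); where category_id has no match in categories, the category columns become NULL. Walk through each product:
  - product 1 (Phone): category_id=4 -> matches Toys
  - product 2 (Pen): category_id=2 -> matches Outdoor
  - product 3 (Charger): category_id=3 -> matches Kitchen
  - product 4 (Stapler): category_id=NULL, no match -> kept with NULL
  - product 5 (Keyboard): category_id=5 -> matches Supplies
  - product 6 (Desk): category_id=NULL, no match -> kept with NULL
All 6 rows appear; 2 have NULL category.

SQL:
SELECT a.name, b.name AS category
FROM products a
LEFT JOIN categories b ON a.category_id = b.id

Result:
name     | category
---------+---------
Phone    | Toys    
Pen      | Outdoor 
Charger  | Kitchen 
Stapler  | NULL    
Keyboard | Supplies
Desk     | NULL    


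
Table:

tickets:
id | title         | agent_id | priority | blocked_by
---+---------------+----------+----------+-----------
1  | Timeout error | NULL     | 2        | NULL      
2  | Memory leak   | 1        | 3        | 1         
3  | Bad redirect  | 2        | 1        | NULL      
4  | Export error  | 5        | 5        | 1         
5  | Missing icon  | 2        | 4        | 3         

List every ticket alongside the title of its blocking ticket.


This is a self-join: tickets is joined to a second copy of itself, matching each row's blocked_by to another row's id. Use LEFT JOIN so rows with blocked_by=NULL are kept.
  - ticket 1 (Timeout error): blocked_by=NULL -> NULL
  - ticket 2 (Memory leak): blocked_by=1 -> Timeout error
  - ticket 3 (Bad redirect): blocked_by=NULL -> NULL
  - ticket 4 (Export error): blocked_by=1 -> Timeout error
  - ticket 5 (Missing icon): blocked_by=3 -> Bad redirect

SQL:
SELECT a.title AS item, b.title AS blocked_by
FROM tickets a
LEFT JOIN tickets b ON a.blocked_by = b.id

Result:
item          | blocked_by   
--------------+--------------
Timeout error | NULL         
Memory leak   | Timeout error
Bad redirect  | NULL         
Export error  | Timeout error
Missing icon  | Bad redirect 


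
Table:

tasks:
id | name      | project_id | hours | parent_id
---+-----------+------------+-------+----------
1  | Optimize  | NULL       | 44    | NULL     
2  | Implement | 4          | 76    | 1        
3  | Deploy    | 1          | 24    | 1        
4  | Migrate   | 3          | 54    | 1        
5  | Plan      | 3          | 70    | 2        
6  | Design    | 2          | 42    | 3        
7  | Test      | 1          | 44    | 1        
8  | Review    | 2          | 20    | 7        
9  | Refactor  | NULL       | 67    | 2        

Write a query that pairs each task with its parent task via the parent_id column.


This is a self-join: tasks is joined to a second copy of itself, matching each row's parent_id to another row's id. Use LEFT JOIN so rows with parent_id=NULL are kept.
  - task 1 (Optimize): parent_id=NULL -> NULL
  - task 2 (Implement): parent_id=1 -> Optimize
  - task 3 (Deploy): parent_id=1 -> Optimize
  - task 4 (Migrate): parent_id=1 -> Optimize
  - task 5 (Plan): parent_id=2 -> Implement
  - task 6 (Design): parent_id=3 -> Deploy
  - task 7 (Test): parent_id=1 -> Optimize
  - task 8 (Review): parent_id=7 -> Test
  - task 9 (Refactor): parent_id=2 -> Implement

SQL:
SELECT a.name AS item, b.name AS parent
FROM tasks a
LEFT JOIN tasks b ON a.parent_id = b.id

Result:
item      | parent   
----------+----------
Optimize  | NULL     
Implement | Optimize 
Deploy    | Optimize 
Migrate   | Optimize 
Plan      | Implement
Design    | Deploy   
Test      | Optimize 
Review    | Test     
Refactor  | Implement


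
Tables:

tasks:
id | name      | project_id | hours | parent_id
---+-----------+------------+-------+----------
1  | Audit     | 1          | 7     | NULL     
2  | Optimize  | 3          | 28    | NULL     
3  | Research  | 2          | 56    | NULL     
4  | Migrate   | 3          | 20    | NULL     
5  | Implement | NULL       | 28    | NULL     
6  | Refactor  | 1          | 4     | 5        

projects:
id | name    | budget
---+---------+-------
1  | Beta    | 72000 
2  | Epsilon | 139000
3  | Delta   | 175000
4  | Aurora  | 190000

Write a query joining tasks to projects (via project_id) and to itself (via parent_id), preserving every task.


Two LEFT JOINs from the same base table tasks: one to projects via project_id, one to tasks itself via parent_id. Both are LEFT so every task is preserved.
Match against projects:
  - task 1 (Audit): project_id=1 -> matches Beta
  - task 2 (Optimize): project_id=3 -> matches Delta
  - task 3 (Research): project_id=2 -> matches Epsilon
  - task 4 (Migrate): project_id=3 -> matches Delta
  - task 5 (Implement): project_id=NULL, no match -> kept with NULL
  - task 6 (Refactor): project_id=1 -> matches Beta
Match against tasks (self):
  - task 1 (Audit): parent_id=NULL -> NULL
  - task 2 (Optimize): parent_id=NULL -> NULL
  - task 3 (Research): parent_id=NULL -> NULL
  - task 4 (Migrate): parent_id=NULL -> NULL
  - task 5 (Implement): parent_id=NULL -> NULL
  - task 6 (Refactor): parent_id=5 -> Implement

SQL:
SELECT a.name, b.name AS project, c.name AS parent
FROM tasks a
LEFT JOIN projects b ON a.project_id = b.id
LEFT JOIN tasks c ON a.parent_id = c.id

Result:
name      | project | parent   
----------+---------+----------
Audit     | Beta    | NULL     
Optimize  | Delta   | NULL     
Research  | Epsilon | NULL     
Migrate   | Delta   | NULL     
Implement | NULL    | NULL     
Refactor  | Beta    | Implement


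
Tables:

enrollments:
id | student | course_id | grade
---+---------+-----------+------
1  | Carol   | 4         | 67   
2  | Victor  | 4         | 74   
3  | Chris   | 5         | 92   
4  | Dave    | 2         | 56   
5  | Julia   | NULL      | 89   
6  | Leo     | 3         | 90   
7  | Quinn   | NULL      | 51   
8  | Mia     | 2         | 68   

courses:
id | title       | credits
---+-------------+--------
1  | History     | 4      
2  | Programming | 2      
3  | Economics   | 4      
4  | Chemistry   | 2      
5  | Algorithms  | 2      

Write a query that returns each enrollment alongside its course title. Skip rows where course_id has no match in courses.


INNER JOIN keeps only enrollments rows whose course_id matches an id in courses. Walk through each enrollment:
  - enrollment 1 (Carol): course_id=4 -> matches Chemistry
  - enrollment 2 (Victor): course_id=4 -> matches Chemistry
  - enrollment 3 (Chris): course_id=5 -> matches Algorithms
  - enrollment 4 (Dave): course_id=2 -> matches Programming
  - enrollment 5 (Julia): course_id=NULL, no match -> dropped
  - enrollment 6 (Leo): course_id=3 -> matches Economics
  - enrollment 7 (Quinn): course_id=NULL, no match -> dropped
  - enrollment 8 (Mia): course_id=2 -> matches Programming
So 2 of 8 rows are dropped.

SQL:
SELECT a.student, b.title AS course
FROM enrollments a
INNER JOIN courses b ON a.course_id = b.id

Result:
student | course     
--------+------------
Carol   | Chemistry  
Victor  | Chemistry  
Chris   | Algorithms 
Dave    | Programming
Leo     | Economics  
Mia     | Programming


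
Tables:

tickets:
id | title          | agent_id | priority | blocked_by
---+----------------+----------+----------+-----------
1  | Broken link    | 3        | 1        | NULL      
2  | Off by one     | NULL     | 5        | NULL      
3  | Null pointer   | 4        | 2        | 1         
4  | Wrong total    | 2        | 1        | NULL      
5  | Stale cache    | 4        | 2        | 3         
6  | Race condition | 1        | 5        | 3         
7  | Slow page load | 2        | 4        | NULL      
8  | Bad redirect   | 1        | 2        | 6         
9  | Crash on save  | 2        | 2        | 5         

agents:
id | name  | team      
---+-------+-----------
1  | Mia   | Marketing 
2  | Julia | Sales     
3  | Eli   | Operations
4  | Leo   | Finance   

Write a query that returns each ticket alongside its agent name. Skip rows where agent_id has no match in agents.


INNER JOIN keeps only tickets rows whose agent_id matches an id in agents. Walk through each ticket:
  - ticket 1 (Broken link): agent_id=3 -> matches Eli
  - ticket 2 (Off by one): agent_id=NULL, no match -> dropped
  - ticket 3 (Null pointer): agent_id=4 -> matches Leo
  - ticket 4 (Wrong total): agent_id=2 -> matches Julia
  - ticket 5 (Stale cache): agent_id=4 -> matches Leo
  - ticket 6 (Race condition): agent_id=1 -> matches Mia
  - ticket 7 (Slow page load): agent_id=2 -> matches Julia
  - ticket 8 (Bad redirect): agent_id=1 -> matches Mia
  - ticket 9 (Crash on save): agent_id=2 -> matches Julia
So 1 of 9 rows is dropped.

SQL:
SELECT a.title, b.name AS agent
FROM tickets a
INNER JOIN agents b ON a.agent_id = b.id

Result:
title          | agent
---------------+------
Broken link    | Eli  
Null pointer   | Leo  
Wrong total    | Julia
Stale cache    | Leo  
Race condition | Mia  
Slow page load | Julia
Bad redirect   | Mia  
Crash on save  | Julia


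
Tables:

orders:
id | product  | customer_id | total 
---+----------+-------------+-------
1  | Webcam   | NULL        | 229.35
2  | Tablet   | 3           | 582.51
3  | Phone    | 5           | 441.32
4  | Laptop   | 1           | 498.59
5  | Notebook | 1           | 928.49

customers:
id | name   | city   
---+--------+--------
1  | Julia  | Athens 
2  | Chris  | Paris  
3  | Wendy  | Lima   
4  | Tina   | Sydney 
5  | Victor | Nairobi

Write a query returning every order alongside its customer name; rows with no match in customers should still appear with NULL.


LEFT JOIN keeps every row from orders (the left table); where customer_id has no match in customers, the customer columns become NULL. Walk through each order:
  - order 1 (Webcam): customer_id=NULL, no match -> kept with NULL
  - order 2 (Tablet): customer_id=3 -> matches Wendy
  - order 3 (Phone): customer_id=5 -> matches Victor
  - order 4 (Laptop): customer_id=1 -> matches Julia
  - order 5 (Notebook): customer_id=1 -> matches Julia
All 5 rows appear; 1 has NULL customer.

SQL:
SELECT a.product, b.name AS customer
FROM orders a
LEFT JOIN customers b ON a.customer_id = b.id

Result:
product  | customer
---------+---------
Webcam   | NULL    
Tablet   | Wendy   
Phone    | Victor  
Laptop   | Julia   
Notebook | Julia   


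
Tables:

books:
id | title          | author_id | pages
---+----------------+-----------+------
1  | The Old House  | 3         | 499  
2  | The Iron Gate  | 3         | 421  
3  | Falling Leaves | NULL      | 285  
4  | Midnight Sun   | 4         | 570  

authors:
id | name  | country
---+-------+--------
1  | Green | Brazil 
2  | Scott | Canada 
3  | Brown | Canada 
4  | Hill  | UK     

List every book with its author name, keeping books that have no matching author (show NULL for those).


LEFT JOIN keeps every row from books (the left table); where author_id has no match in authors, the author columns become NULL. Walk through each book:
  - book 1 (The Old House): author_id=3 -> matches Brown
  - book 2 (The Iron Gate): author_id=3 -> matches Brown
  - book 3 (Falling Leaves): author_id=NULL, no match -> kept with NULL
  - book 4 (Midnight Sun): author_id=4 -> matches Hill
All 4 rows appear; 1 has NULL author.

SQL:
SELECT a.title, b.name AS author
FROM books a
LEFT JOIN authors b ON a.author_id = b.id

Result:
title          | author
---------------+-------
The Old House  | Brown 
The Iron Gate  | Brown 
Falling Leaves | NULL  
Midnight Sun   | Hill  


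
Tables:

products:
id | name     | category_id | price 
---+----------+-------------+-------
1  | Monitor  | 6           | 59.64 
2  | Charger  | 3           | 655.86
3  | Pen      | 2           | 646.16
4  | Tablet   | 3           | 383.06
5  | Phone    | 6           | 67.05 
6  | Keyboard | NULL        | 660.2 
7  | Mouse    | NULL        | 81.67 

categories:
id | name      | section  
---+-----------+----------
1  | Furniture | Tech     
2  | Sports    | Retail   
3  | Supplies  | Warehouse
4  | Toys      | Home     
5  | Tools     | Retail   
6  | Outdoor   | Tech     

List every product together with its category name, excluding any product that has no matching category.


INNER JOIN keeps only products rows whose category_id matches an id in categories. Walk through each product:
  - product 1 (Monitor): category_id=6 -> matches Outdoor
  - product 2 (Charger): category_id=3 -> matches Supplies
  - product 3 (Pen): category_id=2 -> matches Sports
  - product 4 (Tablet): category_id=3 -> matches Supplies
  - product 5 (Phone): category_id=6 -> matches Outdoor
  - product 6 (Keyboard): category_id=NULL, no match -> dropped
  - product 7 (Mouse): category_id=NULL, no match -> dropped
So 2 of 7 rows are dropped.

SQL:
SELECT a.name, b.name AS category
FROM products a
INNER JOIN categories b ON a.category_id = b.id

Result:
name    | category
--------+---------
Monitor | Outdoor 
Charger | Supplies
Pen     | Sports  
Tablet  | Supplies
Phone   | Outdoor 


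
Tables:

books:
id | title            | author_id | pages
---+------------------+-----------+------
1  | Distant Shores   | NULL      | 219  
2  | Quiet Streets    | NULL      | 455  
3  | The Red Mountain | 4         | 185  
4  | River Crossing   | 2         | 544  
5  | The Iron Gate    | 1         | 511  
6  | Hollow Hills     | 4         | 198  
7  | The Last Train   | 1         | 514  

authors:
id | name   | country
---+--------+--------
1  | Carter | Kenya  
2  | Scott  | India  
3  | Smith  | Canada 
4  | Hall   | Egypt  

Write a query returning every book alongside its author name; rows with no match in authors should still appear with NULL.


LEFT JOIN keeps every row from books (the left table); where author_id has no match in authors, the author columns become NULL. Walk through each book:
  - book 1 (Distant Shores): author_id=NULL, no match -> kept with NULL
  - book 2 (Quiet Streets): author_id=NULL, no match -> kept with NULL
  - book 3 (The Red Mountain): author_id=4 -> matches Hall
  - book 4 (River Crossing): author_id=2 -> matches Scott
  - book 5 (The Iron Gate): author_id=1 -> matches Carter
  - book 6 (Hollow Hills): author_id=4 -> matches Hall
  - book 7 (The Last Train): author_id=1 -> matches Carter
All 7 rows appear; 2 have NULL author.

SQL:
SELECT a.title, b.name AS author
FROM books a
LEFT JOIN authors b ON a.author_id = b.id

Result:
title            | author
-----------------+-------
Distant Shores   | NULL  
Quiet Streets    | NULL  
The Red Mountain | Hall  
River Crossing   | Scott 
The Iron Gate    | Carter
Hollow Hills     | Hall  
The Last Train   | Carter


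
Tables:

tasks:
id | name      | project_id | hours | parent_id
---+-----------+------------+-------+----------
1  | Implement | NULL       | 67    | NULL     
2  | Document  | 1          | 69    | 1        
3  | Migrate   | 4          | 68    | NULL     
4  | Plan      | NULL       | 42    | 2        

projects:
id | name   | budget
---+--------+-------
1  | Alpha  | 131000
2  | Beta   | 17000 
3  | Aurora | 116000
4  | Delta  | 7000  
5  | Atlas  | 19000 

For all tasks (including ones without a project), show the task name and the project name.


LEFT JOIN keeps every row from tasks (the left table); where project_id has no match in projects, the project columns become NULL. Walk through each task:
  - task 1 (Implement): project_id=NULL, no match -> kept with NULL
  - task 2 (Document): project_id=1 -> matches Alpha
  - task 3 (Migrate): project_id=4 -> matches Delta
  - task 4 (Plan): project_id=NULL, no match -> kept with NULL
All 4 rows appear; 2 have NULL project.

SQL:
SELECT a.name, b.name AS project
FROM tasks a
LEFT JOIN projects b ON a.project_id = b.id

Result:
name      | project
----------+--------
Implement | NULL   
Document  | Alpha  
Migrate   | Delta  
Plan      | NULL   


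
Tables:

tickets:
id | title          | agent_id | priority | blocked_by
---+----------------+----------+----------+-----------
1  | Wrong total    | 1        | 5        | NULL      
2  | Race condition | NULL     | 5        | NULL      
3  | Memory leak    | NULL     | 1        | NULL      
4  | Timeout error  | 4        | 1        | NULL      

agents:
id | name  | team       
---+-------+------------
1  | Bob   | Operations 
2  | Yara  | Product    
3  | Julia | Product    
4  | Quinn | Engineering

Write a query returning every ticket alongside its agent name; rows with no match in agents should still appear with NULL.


LEFT JOIN keeps every row from tickets (the left table); where agent_id has no match in agents, the agent columns become NULL. Walk through each ticket:
  - ticket 1 (Wrong total): agent_id=1 -> matches Bob
  - ticket 2 (Race condition): agent_id=NULL, no match -> kept with NULL
  - ticket 3 (Memory leak): agent_id=NULL, no match -> kept with NULL
  - ticket 4 (Timeout error): agent_id=4 -> matches Quinn
All 4 rows appear; 2 have NULL agent.

SQL:
SELECT a.title, b.name AS agent
FROM tickets a
LEFT JOIN agents b ON a.agent_id = b.id

Result:
title          | agent
---------------+------
Wrong total    | Bob  
Race condition | NULL 
Memory leak    | NULL 
Timeout error  | Quinn


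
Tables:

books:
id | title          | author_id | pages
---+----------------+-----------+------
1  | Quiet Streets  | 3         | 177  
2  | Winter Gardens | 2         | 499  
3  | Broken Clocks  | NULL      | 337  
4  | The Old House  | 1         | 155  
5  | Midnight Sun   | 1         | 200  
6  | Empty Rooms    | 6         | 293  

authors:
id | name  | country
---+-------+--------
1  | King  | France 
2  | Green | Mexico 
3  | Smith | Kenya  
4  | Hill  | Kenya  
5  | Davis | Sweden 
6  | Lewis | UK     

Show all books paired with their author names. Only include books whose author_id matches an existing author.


INNER JOIN keeps only books rows whose author_id matches an id in authors. Walk through each book:
  - book 1 (Quiet Streets): author_id=3 -> matches Smith
  - book 2 (Winter Gardens): author_id=2 -> matches Green
  - book 3 (Broken Clocks): author_id=NULL, no match -> dropped
  - book 4 (The Old House): author_id=1 -> matches King
  - book 5 (Midnight Sun): author_id=1 -> matches King
  - book 6 (Empty Rooms): author_id=6 -> matches Lewis
So 1 of 6 rows is dropped.

SQL:
SELECT a.title, b.name AS author
FROM books a
INNER JOIN authors b ON a.author_id = b.id

Result:
title          | author
---------------+-------
Quiet Streets  | Smith 
Winter Gardens | Green 
The Old House  | King  
Midnight Sun   | King  
Empty Rooms    | Lewis 


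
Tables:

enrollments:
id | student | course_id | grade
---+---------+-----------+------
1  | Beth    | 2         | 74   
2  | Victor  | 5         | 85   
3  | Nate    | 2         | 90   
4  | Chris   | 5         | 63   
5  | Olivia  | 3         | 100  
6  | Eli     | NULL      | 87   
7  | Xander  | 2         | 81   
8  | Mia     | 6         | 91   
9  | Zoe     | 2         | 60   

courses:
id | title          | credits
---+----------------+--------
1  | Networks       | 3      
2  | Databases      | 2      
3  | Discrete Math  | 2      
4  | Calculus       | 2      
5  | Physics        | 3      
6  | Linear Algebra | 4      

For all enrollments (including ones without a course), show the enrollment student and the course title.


LEFT JOIN keeps every row from enrollments (the left table); where course_id has no match in courses, the course columns become NULL. Walk through each enrollment:
  - enrollment 1 (Beth): course_id=2 -> matches Databases
  - enrollment 2 (Victor): course_id=5 -> matches Physics
  - enrollment 3 (Nate): course_id=2 -> matches Databases
  - enrollment 4 (Chris): course_id=5 -> matches Physics
  - enrollment 5 (Olivia): course_id=3 -> matches Discrete Math
  - enrollment 6 (Eli): course_id=NULL, no match -> kept with NULL
  - enrollment 7 (Xander): course_id=2 -> matches Databases
  - enrollment 8 (Mia): course_id=6 -> matches Linear Algebra
  - enrollment 9 (Zoe): course_id=2 -> matches Databases
All 9 rows appear; 1 has NULL course.

SQL:
SELECT a.student, b.title AS course
FROM enrollments a
LEFT JOIN courses b ON a.course_id = b.id

Result:
student | course        
--------+---------------
Beth    | Databases     
Victor  | Physics       
Nate    | Databases     
Chris   | Physics       
Olivia  | Discrete Math 
Eli     | NULL          
Xander  | Databases     
Mia     | Linear Algebra
Zoe     | Databases     
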